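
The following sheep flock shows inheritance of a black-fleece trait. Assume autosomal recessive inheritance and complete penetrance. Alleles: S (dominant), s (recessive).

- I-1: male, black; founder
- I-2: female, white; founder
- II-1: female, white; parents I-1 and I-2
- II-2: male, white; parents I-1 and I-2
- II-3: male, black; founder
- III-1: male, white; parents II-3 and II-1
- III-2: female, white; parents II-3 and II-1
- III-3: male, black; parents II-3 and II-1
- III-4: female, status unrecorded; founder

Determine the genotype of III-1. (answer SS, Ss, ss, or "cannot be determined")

Ss

From phenotype alone, III-1 is SS or Ss.
III-1 is white so carries S and received s from II-3 (ss), so III-1 is Ss.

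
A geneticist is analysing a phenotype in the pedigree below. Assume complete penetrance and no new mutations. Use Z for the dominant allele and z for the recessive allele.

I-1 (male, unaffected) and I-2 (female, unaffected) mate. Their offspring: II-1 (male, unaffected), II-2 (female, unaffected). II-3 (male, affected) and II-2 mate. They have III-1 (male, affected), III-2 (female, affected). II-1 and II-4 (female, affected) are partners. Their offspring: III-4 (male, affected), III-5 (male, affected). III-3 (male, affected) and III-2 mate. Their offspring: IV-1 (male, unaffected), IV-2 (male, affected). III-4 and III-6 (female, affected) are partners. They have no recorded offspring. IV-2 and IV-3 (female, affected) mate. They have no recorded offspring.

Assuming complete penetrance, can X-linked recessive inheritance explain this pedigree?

No

Under X-linked recessive, IV-1 (unaffected, male) cannot arise from III-3 (affected) × III-2 (affected).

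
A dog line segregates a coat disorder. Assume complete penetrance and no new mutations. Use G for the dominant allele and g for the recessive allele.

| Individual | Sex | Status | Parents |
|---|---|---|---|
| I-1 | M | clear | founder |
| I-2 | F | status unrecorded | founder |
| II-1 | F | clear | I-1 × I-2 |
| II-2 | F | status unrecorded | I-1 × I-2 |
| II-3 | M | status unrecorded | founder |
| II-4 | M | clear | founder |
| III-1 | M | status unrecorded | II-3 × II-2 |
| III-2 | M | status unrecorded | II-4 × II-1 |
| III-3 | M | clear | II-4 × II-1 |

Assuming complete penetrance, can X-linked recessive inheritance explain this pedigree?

Yes

A consistent assignment under X-linked recessive exists: I-1 X^G Y, I-2 X^G X^G, II-1 X^G X^G, II-2 X^G X^G, II-3 X^G Y, II-4 X^G Y, III-1 X^G Y, III-2 X^G Y, III-3 X^G Y.
In this assignment every recorded phenotype matches its genotype and every non-founder's genotype is obtainable from its parents' genotypes, so the pedigree is consistent.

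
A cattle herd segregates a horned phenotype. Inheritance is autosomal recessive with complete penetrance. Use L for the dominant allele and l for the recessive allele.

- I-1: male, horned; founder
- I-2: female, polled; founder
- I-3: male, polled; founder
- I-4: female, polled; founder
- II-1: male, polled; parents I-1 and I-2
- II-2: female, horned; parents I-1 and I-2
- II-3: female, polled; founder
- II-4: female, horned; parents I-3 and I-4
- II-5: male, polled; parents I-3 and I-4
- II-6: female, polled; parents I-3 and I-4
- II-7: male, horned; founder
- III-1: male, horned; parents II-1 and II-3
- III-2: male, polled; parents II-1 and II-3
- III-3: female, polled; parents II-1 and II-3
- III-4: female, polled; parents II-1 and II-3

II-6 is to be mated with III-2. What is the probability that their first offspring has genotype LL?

4/9

I-3 is polled so carries L and passed l to II-4 (ll), so I-3 is Ll.
I-4 is polled so carries L and passed l to II-4 (ll), so I-4 is Ll.
II-6 is a polled offspring of I-3 (Ll) × I-4 (Ll), whose cross gives 1/4 LL : 1/2 Ll : 1/4 ll; conditioning on being polled, II-6 is LL with probability 1/3, Ll with probability 2/3.
II-1 is polled so carries L and received l from I-1 (ll), so II-1 is Ll.
II-3 is polled so carries L and passed l to III-1 (ll), so II-3 is Ll.
III-2 is a polled offspring of II-1 (Ll) × II-3 (Ll), whose cross gives 1/4 LL : 1/2 Ll : 1/4 ll; conditioning on being polled, III-2 is LL with probability 1/3, Ll with probability 2/3.
Summing over parental genotype combinations, P(offspring has genotype LL) = 1/9·1 + 2/9·1/2 + 2/9·1/2 + 4/9·1/4 = 4/9.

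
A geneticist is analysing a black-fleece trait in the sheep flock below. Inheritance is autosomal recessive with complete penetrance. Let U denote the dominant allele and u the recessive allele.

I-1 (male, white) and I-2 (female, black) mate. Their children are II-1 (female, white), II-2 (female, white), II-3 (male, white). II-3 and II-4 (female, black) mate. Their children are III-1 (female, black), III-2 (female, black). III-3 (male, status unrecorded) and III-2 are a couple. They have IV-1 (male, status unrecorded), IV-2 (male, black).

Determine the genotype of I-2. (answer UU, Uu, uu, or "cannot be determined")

uu

I-2 is black, so I-2 is uu.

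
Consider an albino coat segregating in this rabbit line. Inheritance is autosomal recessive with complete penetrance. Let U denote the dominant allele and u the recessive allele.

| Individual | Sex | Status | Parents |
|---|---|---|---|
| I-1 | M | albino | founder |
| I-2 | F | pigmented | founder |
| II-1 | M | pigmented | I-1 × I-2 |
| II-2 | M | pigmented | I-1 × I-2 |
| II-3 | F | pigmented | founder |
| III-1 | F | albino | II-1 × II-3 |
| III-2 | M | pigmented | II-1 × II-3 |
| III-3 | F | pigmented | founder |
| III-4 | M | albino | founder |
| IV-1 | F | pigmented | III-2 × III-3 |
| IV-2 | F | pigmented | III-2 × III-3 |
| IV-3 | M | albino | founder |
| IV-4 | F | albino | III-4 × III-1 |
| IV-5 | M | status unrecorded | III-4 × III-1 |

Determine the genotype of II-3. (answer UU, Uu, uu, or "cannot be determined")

Uu

From phenotype alone, II-3 is UU or Uu.
II-3 is pigmented so carries U and passed u to III-1 (uu), so II-3 is Uu.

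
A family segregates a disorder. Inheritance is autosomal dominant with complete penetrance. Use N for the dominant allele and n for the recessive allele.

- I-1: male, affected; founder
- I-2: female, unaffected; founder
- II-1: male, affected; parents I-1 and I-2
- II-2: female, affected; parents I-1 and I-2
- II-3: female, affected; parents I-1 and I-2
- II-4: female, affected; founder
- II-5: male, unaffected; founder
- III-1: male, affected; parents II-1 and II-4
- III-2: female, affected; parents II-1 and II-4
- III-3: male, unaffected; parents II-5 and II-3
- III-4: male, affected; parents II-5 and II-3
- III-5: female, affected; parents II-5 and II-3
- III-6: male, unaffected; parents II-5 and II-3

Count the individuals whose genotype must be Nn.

Obligate heterozygotes: II-1 is affected so carries N and received n from I-2 (nn), so II-1 is Nn; II-2 is affected so carries N and received n from I-2 (nn), so II-2 is Nn; II-3 is affected so carries N and received n from I-2 (nn), so II-3 is Nn; III-4 is affected so carries N and received n from II-5 (nn), so III-4 is Nn; III-5 is affected so carries N and received n from II-5 (nn), so III-5 is Nn.
Every other individual is either homozygous by phenotype or has at least one consistent homozygous assignment, so the count is 5.

5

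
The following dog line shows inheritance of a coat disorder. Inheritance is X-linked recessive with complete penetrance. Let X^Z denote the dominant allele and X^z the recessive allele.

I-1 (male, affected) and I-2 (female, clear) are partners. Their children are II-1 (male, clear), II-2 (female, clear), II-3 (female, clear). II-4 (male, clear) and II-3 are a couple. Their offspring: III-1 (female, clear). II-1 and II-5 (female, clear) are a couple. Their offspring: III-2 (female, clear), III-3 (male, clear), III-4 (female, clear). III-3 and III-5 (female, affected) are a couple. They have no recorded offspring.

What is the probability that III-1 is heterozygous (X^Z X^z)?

II-4 is clear, so II-4 is X^Z Y.
II-3 is clear so carries Z and received z from I-1 (X^z Y), so II-3 is X^Z X^z.
Their cross gives offspring ratios 1/2 X^Z X^Z : 1/2 X^Z X^z. Conditioning on III-1 being clear, P(X^Z X^z) = 1/2 / 1 = 1/2.

1/2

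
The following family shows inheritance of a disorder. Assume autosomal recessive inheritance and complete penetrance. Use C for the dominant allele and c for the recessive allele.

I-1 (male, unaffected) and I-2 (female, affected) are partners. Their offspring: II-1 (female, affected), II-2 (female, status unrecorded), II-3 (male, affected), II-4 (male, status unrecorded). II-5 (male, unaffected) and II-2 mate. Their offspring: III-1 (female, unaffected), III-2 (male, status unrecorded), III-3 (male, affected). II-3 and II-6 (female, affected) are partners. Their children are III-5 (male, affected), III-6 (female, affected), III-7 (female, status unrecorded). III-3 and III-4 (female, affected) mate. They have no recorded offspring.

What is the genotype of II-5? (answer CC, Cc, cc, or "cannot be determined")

Cc

From phenotype alone, II-5 is CC or Cc.
II-5 is unaffected so carries C and passed c to III-3 (cc), so II-5 is Cc.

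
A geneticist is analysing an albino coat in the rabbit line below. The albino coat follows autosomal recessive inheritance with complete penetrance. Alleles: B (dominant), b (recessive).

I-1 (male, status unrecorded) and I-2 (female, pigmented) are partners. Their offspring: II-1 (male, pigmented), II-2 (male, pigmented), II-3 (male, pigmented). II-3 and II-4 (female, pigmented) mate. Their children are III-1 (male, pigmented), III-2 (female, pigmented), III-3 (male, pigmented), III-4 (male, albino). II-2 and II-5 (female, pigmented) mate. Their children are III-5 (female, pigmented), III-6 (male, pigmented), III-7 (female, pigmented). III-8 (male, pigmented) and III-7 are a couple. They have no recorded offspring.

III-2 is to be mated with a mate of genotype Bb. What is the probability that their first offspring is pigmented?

II-3 is pigmented so carries B and passed b to III-4 (bb), so II-3 is Bb.
II-4 is pigmented so carries B and passed b to III-4 (bb), so II-4 is Bb.
III-2 is a pigmented offspring of II-3 (Bb) × II-4 (Bb), whose cross gives 1/4 BB : 1/2 Bb : 1/4 bb; conditioning on being pigmented, III-2 is BB with probability 1/3, Bb with probability 2/3.
Summing over parental genotype combinations, P(offspring is pigmented) = 1/3·1 + 2/3·3/4 = 5/6.

5/6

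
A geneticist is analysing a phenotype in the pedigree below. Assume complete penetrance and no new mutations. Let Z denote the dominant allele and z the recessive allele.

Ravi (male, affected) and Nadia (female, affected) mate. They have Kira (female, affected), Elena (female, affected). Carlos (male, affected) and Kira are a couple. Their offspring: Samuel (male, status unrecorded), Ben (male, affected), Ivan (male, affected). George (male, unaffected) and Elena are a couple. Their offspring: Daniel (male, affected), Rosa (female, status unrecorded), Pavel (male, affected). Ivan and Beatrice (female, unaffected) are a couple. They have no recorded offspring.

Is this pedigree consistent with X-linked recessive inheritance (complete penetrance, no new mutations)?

Yes

A consistent assignment under X-linked recessive exists: Ravi X^z Y, Nadia X^z X^z, Kira X^z X^z, Elena X^z X^z, Carlos X^z Y, George X^Z Y, Samuel X^z Y, Ben X^z Y, Ivan X^z Y, Beatrice X^Z X^Z, Daniel X^z Y, Rosa X^Z X^z, Pavel X^z Y.
In this assignment every recorded phenotype matches its genotype and every non-founder's genotype is obtainable from its parents' genotypes, so the pedigree is consistent.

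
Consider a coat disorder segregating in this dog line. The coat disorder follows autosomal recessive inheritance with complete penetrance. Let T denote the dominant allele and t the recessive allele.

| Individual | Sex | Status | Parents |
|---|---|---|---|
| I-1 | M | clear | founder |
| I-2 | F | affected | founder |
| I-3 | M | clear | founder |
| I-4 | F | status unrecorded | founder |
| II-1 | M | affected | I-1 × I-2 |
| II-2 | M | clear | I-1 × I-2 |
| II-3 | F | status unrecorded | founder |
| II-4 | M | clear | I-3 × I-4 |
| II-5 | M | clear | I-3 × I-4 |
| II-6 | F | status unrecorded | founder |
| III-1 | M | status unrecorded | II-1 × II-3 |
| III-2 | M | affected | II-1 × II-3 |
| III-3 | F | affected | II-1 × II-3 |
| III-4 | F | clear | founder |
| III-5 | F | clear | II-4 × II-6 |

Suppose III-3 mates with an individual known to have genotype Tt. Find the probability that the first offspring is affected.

III-3 is affected, so III-3 is tt.
The cross gives 1/2 Tt : 1/2 tt, so P(offspring is affected) = 1/2.

1/2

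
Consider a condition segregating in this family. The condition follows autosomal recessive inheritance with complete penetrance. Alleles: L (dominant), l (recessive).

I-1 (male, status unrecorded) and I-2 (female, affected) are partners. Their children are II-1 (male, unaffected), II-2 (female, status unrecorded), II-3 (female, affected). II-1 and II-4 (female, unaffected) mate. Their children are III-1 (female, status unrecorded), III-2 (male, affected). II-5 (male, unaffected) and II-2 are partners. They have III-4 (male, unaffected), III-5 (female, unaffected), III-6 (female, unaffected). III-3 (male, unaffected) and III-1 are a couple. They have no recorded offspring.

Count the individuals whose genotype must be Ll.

Obligate heterozygotes: I-1 passed L to II-1 (Ll, whose l came from I-2) and passed l to II-3 (ll), so I-1 is Ll; II-1 is unaffected so carries L and received l from I-2 (ll), so II-1 is Ll; II-4 is unaffected so carries L and passed l to III-2 (ll), so II-4 is Ll.
Every other individual is either homozygous by phenotype or has at least one consistent homozygous assignment, so the count is 3.

3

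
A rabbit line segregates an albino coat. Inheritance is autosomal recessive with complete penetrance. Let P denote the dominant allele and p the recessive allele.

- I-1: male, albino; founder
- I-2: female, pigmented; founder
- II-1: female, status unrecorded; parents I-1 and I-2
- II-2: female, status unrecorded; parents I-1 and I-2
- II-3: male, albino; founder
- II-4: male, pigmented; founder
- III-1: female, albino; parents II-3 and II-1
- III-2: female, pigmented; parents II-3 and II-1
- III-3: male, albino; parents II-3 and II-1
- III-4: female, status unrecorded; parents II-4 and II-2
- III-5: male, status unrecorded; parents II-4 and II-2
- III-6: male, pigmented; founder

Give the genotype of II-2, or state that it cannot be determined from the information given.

II-2's phenotype is unrecorded, and no parent or child forces a single allele at both positions; consistent genotype assignments exist with II-2 as Pp or pp.

cannot be determined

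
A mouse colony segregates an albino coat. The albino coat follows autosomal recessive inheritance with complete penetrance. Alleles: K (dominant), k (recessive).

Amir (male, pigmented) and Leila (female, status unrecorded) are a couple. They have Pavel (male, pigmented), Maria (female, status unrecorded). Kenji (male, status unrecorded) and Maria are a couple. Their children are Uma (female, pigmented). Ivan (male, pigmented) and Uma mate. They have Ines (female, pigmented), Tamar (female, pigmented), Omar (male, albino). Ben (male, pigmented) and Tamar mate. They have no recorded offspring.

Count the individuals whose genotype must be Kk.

2

Obligate heterozygotes: Uma is pigmented so carries K and passed k to Omar (kk), so Uma is Kk; Ivan is pigmented so carries K and passed k to Omar (kk), so Ivan is Kk.
Every other individual is either homozygous by phenotype or has at least one consistent homozygous assignment, so the count is 2.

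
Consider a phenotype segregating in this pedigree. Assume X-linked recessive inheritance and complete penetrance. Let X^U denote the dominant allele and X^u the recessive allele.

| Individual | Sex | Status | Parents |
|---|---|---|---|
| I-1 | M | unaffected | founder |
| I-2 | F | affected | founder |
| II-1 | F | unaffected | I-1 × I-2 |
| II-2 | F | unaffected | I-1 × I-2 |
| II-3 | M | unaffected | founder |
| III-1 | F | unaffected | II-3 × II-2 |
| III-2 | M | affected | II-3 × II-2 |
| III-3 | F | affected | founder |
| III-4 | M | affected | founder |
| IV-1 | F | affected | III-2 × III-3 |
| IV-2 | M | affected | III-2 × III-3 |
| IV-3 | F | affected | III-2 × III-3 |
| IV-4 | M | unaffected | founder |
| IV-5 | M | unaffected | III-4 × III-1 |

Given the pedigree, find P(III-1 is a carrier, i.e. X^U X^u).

1/3

II-3 is unaffected, so II-3 is X^U Y.
II-2 is unaffected so carries U and received u from I-2 (X^u X^u), so II-2 is X^U X^u.
Their cross gives offspring ratios 1/2 X^U X^U : 1/2 X^U X^u. Conditioning on III-1 being unaffected, P(X^U X^u) = 1/2 / 1 = 1/2 before taking III-1's own offspring into account.
III-4 is affected, so III-4 is X^u Y.
Now use III-1's offspring. Probability of each recorded status — unaffected son IV-5: 1/2 if III-1 is X^U X^u, 1 if X^U X^U.
Bayes: P(X^U X^u) = 1/2·1/2 / (1/2·1/2 + 1/2·1) = 1/3.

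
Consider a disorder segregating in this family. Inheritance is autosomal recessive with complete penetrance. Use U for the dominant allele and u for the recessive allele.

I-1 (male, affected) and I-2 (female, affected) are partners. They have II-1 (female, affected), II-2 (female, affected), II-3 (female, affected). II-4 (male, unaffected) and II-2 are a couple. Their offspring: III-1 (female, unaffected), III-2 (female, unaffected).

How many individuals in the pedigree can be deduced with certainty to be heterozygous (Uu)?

Obligate heterozygotes: III-1 is unaffected so carries U and received u from II-2 (uu), so III-1 is Uu; III-2 is unaffected so carries U and received u from II-2 (uu), so III-2 is Uu.
Every other individual is either homozygous by phenotype or has at least one consistent homozygous assignment, so the count is 2.

2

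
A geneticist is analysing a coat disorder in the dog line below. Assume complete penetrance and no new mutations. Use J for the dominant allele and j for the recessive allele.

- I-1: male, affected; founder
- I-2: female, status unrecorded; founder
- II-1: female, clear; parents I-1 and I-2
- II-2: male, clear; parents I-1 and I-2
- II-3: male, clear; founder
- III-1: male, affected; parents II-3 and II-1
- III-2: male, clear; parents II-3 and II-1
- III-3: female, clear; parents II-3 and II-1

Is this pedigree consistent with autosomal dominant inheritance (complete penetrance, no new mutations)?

Under autosomal dominant, III-1 (affected, male) cannot arise from II-3 (clear) × II-1 (clear).

No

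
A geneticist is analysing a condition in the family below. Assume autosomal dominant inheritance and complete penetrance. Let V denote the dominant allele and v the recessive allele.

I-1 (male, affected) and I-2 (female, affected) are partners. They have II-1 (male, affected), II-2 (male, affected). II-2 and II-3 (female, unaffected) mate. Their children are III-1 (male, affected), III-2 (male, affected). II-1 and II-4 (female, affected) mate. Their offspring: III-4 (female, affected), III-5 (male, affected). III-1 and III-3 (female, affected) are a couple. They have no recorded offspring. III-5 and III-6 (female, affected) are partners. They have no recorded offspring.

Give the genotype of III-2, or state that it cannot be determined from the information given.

Vv

From phenotype alone, III-2 is VV or Vv.
III-2 is affected so carries V and received v from II-3 (vv), so III-2 is Vv.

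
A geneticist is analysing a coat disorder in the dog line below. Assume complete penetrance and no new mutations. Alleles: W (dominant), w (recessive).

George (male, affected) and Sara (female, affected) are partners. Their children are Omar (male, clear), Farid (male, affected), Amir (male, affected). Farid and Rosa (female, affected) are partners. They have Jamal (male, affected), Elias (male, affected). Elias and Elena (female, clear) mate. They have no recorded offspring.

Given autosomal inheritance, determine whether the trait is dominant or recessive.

dominant

George and Sara are both affected yet have a clear child Omar. Under a recessive model two affected parents are homozygous and every child would be affected, so the trait cannot be recessive.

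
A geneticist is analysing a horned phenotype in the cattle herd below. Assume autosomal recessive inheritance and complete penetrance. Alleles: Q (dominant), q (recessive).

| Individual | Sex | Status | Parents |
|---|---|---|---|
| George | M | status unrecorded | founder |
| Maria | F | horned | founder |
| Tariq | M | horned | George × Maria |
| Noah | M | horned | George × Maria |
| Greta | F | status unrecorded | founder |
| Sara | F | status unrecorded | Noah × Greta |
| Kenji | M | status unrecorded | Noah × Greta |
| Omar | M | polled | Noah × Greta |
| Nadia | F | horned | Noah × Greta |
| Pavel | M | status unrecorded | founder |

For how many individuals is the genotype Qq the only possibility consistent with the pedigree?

Obligate heterozygotes: Greta passed Q to Omar (Qq, whose q came from Noah) and passed q to Nadia (qq), so Greta is Qq; Omar is polled so carries Q and received q from Noah (qq), so Omar is Qq.
Every other individual is either homozygous by phenotype or has at least one consistent homozygous assignment, so the count is 2.

2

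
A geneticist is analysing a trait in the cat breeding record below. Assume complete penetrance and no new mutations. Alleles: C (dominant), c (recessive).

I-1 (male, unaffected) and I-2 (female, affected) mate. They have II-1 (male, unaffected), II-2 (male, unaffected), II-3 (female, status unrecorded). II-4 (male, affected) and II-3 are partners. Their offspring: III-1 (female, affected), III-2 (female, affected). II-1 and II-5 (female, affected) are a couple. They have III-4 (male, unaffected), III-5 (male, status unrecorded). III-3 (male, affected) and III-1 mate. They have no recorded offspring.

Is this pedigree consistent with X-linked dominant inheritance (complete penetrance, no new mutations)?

Yes

A consistent assignment under X-linked dominant exists: I-1 X^c Y, I-2 X^C X^c, II-1 X^c Y, II-2 X^c Y, II-3 X^C X^c, II-4 X^C Y, II-5 X^C X^c, III-1 X^C X^C, III-2 X^C X^C, III-3 X^C Y, III-4 X^c Y, III-5 X^C Y.
In this assignment every recorded phenotype matches its genotype and every non-founder's genotype is obtainable from its parents' genotypes, so the pedigree is consistent.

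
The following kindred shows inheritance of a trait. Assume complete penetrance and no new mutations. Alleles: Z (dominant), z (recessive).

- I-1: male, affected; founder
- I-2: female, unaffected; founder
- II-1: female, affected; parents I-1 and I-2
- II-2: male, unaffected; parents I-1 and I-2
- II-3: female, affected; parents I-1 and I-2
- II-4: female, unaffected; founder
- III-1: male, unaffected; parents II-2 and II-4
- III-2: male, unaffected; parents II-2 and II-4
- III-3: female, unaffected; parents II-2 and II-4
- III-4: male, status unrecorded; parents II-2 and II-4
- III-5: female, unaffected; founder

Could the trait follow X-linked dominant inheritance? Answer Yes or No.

Yes

A consistent assignment under X-linked dominant exists: I-1 X^Z Y, I-2 X^z X^z, II-1 X^Z X^z, II-2 X^z Y, II-3 X^Z X^z, II-4 X^z X^z, III-1 X^z Y, III-2 X^z Y, III-3 X^z X^z, III-4 X^z Y, III-5 X^z X^z.
In this assignment every recorded phenotype matches its genotype and every non-founder's genotype is obtainable from its parents' genotypes, so the pedigree is consistent.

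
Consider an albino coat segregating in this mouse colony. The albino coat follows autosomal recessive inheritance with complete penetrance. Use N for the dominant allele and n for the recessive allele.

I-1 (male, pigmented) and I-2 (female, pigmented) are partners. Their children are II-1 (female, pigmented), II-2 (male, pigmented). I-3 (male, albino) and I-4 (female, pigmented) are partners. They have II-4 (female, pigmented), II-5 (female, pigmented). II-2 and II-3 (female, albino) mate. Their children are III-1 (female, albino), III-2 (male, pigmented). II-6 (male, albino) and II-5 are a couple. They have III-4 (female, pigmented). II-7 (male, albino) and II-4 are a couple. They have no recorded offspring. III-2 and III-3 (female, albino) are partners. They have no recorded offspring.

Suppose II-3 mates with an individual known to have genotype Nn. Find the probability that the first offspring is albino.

II-3 is albino, so II-3 is nn.
The cross gives 1/2 Nn : 1/2 nn, so P(offspring is albino) = 1/2.

1/2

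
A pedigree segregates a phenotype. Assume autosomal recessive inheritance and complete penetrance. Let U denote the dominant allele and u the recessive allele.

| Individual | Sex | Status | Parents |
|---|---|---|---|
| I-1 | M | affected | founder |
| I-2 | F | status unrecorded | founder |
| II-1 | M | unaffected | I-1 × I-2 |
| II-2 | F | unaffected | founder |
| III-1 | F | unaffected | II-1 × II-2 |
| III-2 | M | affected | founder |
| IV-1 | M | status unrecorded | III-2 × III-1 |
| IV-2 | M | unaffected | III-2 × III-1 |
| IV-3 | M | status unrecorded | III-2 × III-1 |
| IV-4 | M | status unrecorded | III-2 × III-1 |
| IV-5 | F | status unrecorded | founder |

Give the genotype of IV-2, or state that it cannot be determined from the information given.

From phenotype alone, IV-2 is UU or Uu.
IV-2 is unaffected so carries U and received u from III-2 (uu), so IV-2 is Uu.

Uu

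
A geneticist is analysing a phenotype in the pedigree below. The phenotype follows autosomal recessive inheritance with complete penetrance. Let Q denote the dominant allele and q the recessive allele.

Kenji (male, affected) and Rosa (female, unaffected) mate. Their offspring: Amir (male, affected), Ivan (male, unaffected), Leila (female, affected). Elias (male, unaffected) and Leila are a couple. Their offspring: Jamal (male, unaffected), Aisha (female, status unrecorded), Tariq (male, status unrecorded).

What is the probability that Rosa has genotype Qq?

1

Rosa is unaffected so carries Q and passed q to Amir (qq), so Rosa is Qq, giving P(Qq) = 1.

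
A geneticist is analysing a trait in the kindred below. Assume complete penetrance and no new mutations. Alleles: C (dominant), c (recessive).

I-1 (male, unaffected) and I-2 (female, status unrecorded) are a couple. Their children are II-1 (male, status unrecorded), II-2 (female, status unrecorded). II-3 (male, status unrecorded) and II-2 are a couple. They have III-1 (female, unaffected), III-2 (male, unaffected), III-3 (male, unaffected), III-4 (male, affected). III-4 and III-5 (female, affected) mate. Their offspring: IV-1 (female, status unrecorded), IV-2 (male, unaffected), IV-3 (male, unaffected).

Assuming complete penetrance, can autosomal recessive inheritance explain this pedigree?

No

Under autosomal recessive, IV-2 (unaffected, male) cannot arise from III-4 (affected) × III-5 (affected).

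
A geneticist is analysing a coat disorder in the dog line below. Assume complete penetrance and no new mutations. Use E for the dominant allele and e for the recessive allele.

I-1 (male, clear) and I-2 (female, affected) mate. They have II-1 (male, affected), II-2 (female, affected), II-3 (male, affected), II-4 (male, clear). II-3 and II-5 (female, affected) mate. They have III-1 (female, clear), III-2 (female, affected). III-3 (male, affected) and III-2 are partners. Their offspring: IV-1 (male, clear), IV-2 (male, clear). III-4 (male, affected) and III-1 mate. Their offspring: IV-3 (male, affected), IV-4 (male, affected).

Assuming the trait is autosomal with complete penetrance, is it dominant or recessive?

II-3 and II-5 are both affected yet have a clear child III-1. Under a recessive model two affected parents are homozygous and every child would be affected, so the trait cannot be recessive.

dominant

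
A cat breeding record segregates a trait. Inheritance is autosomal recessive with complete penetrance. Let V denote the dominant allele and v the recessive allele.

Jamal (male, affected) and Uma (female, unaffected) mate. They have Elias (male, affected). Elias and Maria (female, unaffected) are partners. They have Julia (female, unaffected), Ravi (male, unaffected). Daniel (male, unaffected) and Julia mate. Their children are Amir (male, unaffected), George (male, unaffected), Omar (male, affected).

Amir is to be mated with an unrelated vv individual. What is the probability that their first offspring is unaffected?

2/3

Daniel is unaffected so carries V and passed v to Omar (vv), so Daniel is Vv.
Julia is unaffected so carries V and received v from Elias (vv), so Julia is Vv.
Amir is an unaffected offspring of Daniel (Vv) × Julia (Vv), whose cross gives 1/4 VV : 1/2 Vv : 1/4 vv; conditioning on being unaffected, Amir is VV with probability 1/3, Vv with probability 2/3.
Summing over parental genotype combinations, P(offspring is unaffected) = 1/3·1 + 2/3·1/2 = 2/3.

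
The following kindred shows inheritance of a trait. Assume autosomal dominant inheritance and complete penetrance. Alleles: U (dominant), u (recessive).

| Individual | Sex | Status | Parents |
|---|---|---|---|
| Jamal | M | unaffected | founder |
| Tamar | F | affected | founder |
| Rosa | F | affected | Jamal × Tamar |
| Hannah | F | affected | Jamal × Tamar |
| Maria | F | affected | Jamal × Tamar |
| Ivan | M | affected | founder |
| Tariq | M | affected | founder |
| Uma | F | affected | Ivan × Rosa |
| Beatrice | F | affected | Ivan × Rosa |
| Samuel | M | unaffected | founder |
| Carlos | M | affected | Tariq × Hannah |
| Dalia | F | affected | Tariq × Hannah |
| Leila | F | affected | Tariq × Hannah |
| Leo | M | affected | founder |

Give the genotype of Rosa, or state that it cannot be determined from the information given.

From phenotype alone, Rosa is UU or Uu.
Rosa is affected so carries U and received u from Jamal (uu), so Rosa is Uu.

Uu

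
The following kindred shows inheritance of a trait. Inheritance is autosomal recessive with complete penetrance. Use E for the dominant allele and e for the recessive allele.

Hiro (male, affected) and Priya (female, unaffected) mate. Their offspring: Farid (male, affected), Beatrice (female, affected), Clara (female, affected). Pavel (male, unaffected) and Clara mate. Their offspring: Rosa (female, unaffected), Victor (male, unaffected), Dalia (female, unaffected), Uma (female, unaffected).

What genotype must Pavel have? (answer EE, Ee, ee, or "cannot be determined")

cannot be determined

Pavel's phenotype allows EE or Ee, and no parent or child forces a single allele at both positions; consistent genotype assignments exist with Pavel as EE or Ee.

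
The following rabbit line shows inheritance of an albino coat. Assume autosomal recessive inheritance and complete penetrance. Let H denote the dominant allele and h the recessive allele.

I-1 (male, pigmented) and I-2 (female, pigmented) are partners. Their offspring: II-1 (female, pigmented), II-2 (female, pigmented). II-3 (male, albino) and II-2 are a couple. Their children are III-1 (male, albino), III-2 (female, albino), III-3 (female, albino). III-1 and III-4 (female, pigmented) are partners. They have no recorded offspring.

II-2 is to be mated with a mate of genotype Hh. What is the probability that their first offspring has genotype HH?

II-2 is pigmented so carries H and passed h to III-1 (hh), so II-2 is Hh.
The cross gives 1/4 HH : 1/2 Hh : 1/4 hh, so P(offspring has genotype HH) = 1/4.

1/4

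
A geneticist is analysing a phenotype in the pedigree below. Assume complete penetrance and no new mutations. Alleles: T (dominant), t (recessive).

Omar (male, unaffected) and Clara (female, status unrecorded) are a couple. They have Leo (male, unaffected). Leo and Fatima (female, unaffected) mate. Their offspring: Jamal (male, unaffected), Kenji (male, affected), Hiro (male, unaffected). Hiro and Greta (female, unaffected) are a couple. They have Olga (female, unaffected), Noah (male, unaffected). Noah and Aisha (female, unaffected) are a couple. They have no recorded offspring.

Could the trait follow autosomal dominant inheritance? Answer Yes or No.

Under autosomal dominant, Kenji (affected, male) cannot arise from Leo (unaffected) × Fatima (unaffected).

No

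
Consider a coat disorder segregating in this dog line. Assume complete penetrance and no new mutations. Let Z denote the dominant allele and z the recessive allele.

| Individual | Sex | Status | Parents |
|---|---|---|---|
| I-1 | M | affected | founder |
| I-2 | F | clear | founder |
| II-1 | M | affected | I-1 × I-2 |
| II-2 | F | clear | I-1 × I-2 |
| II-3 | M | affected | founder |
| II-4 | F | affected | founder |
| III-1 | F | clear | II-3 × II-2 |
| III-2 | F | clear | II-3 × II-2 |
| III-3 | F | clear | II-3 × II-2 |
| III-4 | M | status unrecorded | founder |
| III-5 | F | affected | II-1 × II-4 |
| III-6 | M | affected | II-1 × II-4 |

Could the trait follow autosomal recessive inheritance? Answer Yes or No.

A consistent assignment under autosomal recessive exists: I-1 zz, I-2 Zz, II-1 zz, II-2 Zz, II-3 zz, II-4 zz, III-1 Zz, III-2 Zz, III-3 Zz, III-4 ZZ, III-5 zz, III-6 zz.
In this assignment every recorded phenotype matches its genotype and every non-founder's genotype is obtainable from its parents' genotypes, so the pedigree is consistent.

Yes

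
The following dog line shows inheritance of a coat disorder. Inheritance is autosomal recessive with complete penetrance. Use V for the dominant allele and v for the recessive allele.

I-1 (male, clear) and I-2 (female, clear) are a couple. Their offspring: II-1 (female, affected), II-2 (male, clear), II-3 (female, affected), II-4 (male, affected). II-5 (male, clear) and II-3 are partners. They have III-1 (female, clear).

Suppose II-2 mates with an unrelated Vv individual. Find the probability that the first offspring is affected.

I-1 is clear so carries V and passed v to II-1 (vv), so I-1 is Vv.
I-2 is clear so carries V and passed v to II-1 (vv), so I-2 is Vv.
II-2 is a clear offspring of I-1 (Vv) × I-2 (Vv), whose cross gives 1/4 VV : 1/2 Vv : 1/4 vv; conditioning on being clear, II-2 is VV with probability 1/3, Vv with probability 2/3.
Summing over parental genotype combinations, P(offspring is affected) = 2/3·1/4 = 1/6.

1/6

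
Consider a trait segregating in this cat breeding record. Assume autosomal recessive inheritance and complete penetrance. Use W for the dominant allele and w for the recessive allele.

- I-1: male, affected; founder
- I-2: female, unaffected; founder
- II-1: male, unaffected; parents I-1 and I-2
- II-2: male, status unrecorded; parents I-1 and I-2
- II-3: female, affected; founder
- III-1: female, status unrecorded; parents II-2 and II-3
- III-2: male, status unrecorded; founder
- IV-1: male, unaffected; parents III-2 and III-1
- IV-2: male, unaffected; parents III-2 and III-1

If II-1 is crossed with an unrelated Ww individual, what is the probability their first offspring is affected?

II-1 is unaffected so carries W and received w from I-1 (ww), so II-1 is Ww.
The cross gives 1/4 WW : 1/2 Ww : 1/4 ww, so P(offspring is affected) = 1/4.

1/4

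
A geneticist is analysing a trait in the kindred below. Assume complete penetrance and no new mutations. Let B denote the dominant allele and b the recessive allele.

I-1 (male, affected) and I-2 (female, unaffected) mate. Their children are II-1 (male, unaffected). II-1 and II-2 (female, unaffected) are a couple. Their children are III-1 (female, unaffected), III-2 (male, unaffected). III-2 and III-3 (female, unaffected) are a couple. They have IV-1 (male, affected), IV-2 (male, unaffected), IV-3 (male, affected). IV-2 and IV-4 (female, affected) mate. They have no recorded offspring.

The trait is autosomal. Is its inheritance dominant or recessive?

recessive

III-2 and III-3 are both unaffected yet have an affected child IV-1. Under dominance, an affected child requires at least one affected parent, so the trait cannot be dominant.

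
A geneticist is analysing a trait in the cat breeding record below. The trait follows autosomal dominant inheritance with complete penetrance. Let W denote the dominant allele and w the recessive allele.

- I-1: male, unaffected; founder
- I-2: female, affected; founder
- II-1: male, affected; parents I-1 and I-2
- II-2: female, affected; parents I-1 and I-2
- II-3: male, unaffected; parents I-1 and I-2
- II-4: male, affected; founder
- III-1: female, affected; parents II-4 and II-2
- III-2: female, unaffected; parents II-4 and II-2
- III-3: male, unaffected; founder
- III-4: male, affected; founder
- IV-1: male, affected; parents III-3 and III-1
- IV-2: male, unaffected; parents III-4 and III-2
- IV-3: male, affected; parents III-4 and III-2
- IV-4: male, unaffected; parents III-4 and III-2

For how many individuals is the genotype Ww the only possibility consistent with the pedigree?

Obligate heterozygotes: I-2 is affected so carries W and passed w to II-3 (ww), so I-2 is Ww; II-1 is affected so carries W and received w from I-1 (ww), so II-1 is Ww; II-2 is affected so carries W and received w from I-1 (ww), so II-2 is Ww; II-4 is affected so carries W and passed w to III-2 (ww), so II-4 is Ww; III-4 is affected so carries W and passed w to IV-2 (ww), so III-4 is Ww; IV-1 is affected so carries W and received w from III-3 (ww), so IV-1 is Ww; IV-3 is affected so carries W and received w from III-2 (ww), so IV-3 is Ww.
Every other individual is either homozygous by phenotype or has at least one consistent homozygous assignment, so the count is 7.

7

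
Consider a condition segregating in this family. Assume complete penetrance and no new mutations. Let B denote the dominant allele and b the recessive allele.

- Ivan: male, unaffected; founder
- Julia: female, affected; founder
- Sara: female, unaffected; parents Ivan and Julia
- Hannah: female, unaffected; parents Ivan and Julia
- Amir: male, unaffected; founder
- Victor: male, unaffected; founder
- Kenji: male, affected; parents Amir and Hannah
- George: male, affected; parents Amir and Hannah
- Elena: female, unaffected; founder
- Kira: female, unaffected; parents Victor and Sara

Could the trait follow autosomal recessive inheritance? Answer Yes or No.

A consistent assignment under autosomal recessive exists: Ivan BB, Julia bb, Sara Bb, Hannah Bb, Amir Bb, Victor BB, Kenji bb, George bb, Elena BB, Kira BB.
In this assignment every recorded phenotype matches its genotype and every non-founder's genotype is obtainable from its parents' genotypes, so the pedigree is consistent.

Yes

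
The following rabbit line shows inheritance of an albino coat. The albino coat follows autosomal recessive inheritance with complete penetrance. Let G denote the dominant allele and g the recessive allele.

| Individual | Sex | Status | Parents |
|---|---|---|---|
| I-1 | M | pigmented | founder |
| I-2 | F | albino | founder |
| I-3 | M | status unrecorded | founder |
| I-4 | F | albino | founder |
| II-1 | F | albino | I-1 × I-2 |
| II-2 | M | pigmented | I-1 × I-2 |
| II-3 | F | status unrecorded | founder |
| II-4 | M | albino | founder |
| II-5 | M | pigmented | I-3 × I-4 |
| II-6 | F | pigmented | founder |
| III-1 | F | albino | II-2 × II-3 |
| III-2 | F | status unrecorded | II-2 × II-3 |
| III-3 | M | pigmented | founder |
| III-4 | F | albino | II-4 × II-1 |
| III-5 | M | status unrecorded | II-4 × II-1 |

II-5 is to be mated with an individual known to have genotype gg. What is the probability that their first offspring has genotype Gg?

II-5 is pigmented so carries G and received g from I-4 (gg), so II-5 is Gg.
The cross gives 1/2 Gg : 1/2 gg, so P(offspring has genotype Gg) = 1/2.

1/2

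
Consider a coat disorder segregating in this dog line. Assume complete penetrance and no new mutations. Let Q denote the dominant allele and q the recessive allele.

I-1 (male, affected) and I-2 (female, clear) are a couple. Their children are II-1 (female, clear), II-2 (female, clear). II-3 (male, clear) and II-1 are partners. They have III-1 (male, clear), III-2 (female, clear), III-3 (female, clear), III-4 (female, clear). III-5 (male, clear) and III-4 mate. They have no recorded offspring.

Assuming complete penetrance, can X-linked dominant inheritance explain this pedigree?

Under X-linked dominant, II-1 (clear, female) cannot arise from I-1 (affected) × I-2 (clear).

No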